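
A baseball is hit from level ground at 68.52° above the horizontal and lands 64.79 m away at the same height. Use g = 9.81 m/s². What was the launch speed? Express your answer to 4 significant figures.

30.54 m/s

On level ground, R = v₀² sin(2θ) / g, so v₀ = √(R g / sin 2θ).
sin(2 × 68.52°) = 0.6815.
v₀ = √(64.79 × 9.81 / 0.6815) = √932.63 = 30.54 m/s.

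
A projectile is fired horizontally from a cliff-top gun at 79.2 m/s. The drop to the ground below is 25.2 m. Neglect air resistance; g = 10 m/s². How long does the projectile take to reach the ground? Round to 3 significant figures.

The horizontal speed doesn't affect the fall. With v_y0 = 0, h = ½ g t².
t = √(2 × 25.2 / 10) = √5.040 = 2.24 s.

2.24 s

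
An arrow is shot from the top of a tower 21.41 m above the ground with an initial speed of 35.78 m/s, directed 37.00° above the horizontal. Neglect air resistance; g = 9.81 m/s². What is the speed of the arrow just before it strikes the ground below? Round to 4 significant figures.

41.23 m/s

v_x = 35.78 cos 37.00° = 28.575 m/s is unchanged throughout.
For the vertical component, v_y² = v_y0² + 2 g h = (21.533)² + 2×9.81×21.41 = 883.73, so |v_y| = 29.728 m/s.
Impact speed = √(v_x² + v_y²) = √(816.53 + 883.73) = 41.23 m/s.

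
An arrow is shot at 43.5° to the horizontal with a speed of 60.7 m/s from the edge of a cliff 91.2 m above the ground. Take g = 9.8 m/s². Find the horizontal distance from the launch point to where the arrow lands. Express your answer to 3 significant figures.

455 m

Components: v_x = 60.7 cos 43.5° = 44.03 m/s, v_y = 60.7 sin 43.5° = 41.78 m/s.
Vertical: 0 = 91.2 + 41.78 t − ½(9.8) t² ⇒ 4.900 t² − 41.78 t − 91.2 = 0.
t = [41.78 + √(1746 + 1788)] / 9.800 = 10.33 s.
Horizontal: R = v_x · t = 44.03 × 10.33 = 455 m.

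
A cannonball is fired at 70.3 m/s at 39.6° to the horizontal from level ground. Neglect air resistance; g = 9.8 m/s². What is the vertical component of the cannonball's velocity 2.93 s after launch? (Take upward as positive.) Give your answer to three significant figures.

16.1 m/s

Initial vertical component: v_y0 = 70.3 sin 39.6° = 44.81 m/s.
v_y(t) = v_y0 − g t = 44.81 − 9.8 × 2.93 = 16.1 m/s.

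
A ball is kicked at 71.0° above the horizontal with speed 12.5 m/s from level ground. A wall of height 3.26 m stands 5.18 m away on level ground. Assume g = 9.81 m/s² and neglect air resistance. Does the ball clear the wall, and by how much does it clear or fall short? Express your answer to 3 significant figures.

Yes — it clears the wall by 3.84 m.

v_x = 12.5 cos 71.0° = 4.070 m/s; v_y0 = 12.5 sin 71.0° = 11.82 m/s.
Time to reach the wall: t = 5.18 / 4.070 = 1.273 s.
Height at that point: y = 11.82×1.273 − 4.905×1.273² = 7.098 m.
That is 7.098 − 3.26 = 3.84 m above the top of the wall, so the ball clears it.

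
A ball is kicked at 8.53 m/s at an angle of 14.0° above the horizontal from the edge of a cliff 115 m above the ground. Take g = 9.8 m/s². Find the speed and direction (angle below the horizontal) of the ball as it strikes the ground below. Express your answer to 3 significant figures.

48.2 m/s at 80.1° below the horizontal

v_x = 8.53 cos 14.0° = 8.277 m/s (constant).
|v_y| at impact = √((2.064)² + 2×9.8×115) = 47.52 m/s.
Speed = √(8.277² + 47.52²) = 48.2 m/s; angle = arctan(47.52/8.277) = 80.1° below horizontal.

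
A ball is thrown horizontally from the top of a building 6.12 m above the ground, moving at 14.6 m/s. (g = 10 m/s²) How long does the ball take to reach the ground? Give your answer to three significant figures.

The horizontal speed doesn't affect the fall. With v_y0 = 0, h = ½ g t².
t = √(2 × 6.12 / 10) = √1.224 = 1.11 s.

1.11 s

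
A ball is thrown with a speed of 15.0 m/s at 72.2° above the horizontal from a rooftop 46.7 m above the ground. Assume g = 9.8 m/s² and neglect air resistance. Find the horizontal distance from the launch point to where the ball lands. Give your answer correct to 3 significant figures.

Components: v_x = 15.0 cos 72.2° = 4.585 m/s, v_y = 15.0 sin 72.2° = 14.28 m/s.
Vertical: 0 = 46.7 + 14.28 t − ½(9.8) t² ⇒ 4.900 t² − 14.28 t − 46.7 = 0.
t = [14.28 + √(203.9 + 915.3)] / 9.800 = 4.871 s.
Horizontal: R = v_x · t = 4.585 × 4.871 = 22.3 m.

22.3 m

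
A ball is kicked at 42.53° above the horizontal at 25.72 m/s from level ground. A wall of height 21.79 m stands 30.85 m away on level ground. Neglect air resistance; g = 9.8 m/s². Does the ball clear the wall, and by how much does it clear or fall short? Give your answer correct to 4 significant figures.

v_x = 25.72 cos 42.53° = 18.954 m/s; v_y0 = 25.72 sin 42.53° = 17.386 m/s.
Time to reach the wall: t = 30.85 / 18.954 = 1.6276 s.
Height at that point: y = 17.386×1.6276 − 4.900×1.6276² = 15.317 m.
That is 21.79 − 15.317 = 6.473 m below the top of the wall, so the ball does not clear it.

No — it falls 6.473 m short of clearing the wall.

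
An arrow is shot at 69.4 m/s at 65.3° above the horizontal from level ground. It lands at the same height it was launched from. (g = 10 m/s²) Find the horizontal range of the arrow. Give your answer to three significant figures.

366 m

For level ground, R = v₀² sin(2θ) / g.
sin(2 × 65.3°) = sin 130.6° = 0.7593.
R = (69.4)² × 0.7593 / 10 = 366 m.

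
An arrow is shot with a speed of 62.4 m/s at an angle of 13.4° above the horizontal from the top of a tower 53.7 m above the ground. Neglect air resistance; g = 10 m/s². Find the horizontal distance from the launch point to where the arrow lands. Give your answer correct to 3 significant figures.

305 m

Components: v_x = 62.4 cos 13.4° = 60.70 m/s, v_y = 62.4 sin 13.4° = 14.46 m/s.
Vertical: 0 = 53.7 + 14.46 t − ½(10) t² ⇒ 5.000 t² − 14.46 t − 53.7 = 0.
t = [14.46 + √(209.1 + 1074)] / 10.00 = 5.028 s.
Horizontal: R = v_x · t = 60.70 × 5.028 = 305 m.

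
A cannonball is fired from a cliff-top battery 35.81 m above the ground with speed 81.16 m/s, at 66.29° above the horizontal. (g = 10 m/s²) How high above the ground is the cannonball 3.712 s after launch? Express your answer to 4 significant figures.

242.8 m

v_y0 = 81.16 sin 66.29° = 74.309 m/s.
y(t) = 35.81 + v_y0 t − ½ g t² = 35.81 + 74.309×3.712 − ½×10×3.712² = 242.8 m.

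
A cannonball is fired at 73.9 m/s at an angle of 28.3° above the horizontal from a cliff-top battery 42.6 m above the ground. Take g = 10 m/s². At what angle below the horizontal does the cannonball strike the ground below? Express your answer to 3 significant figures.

v_x = 73.9 cos 28.3° = 65.07 m/s.
At impact |v_y| = √(v_y0² + 2 g h) = √(35.04² + 2×10×42.6) = 45.60 m/s.
Angle below horizontal = arctan(|v_y| / v_x) = arctan(45.60 / 65.07) = 35.0°.

35.0°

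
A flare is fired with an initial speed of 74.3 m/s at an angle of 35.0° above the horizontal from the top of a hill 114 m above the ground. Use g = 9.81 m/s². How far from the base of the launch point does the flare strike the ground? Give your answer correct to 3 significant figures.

659 m

Components: v_x = 74.3 cos 35.0° = 60.86 m/s, v_y = 74.3 sin 35.0° = 42.62 m/s.
Vertical: 0 = 114 + 42.62 t − ½(9.81) t² ⇒ 4.905 t² − 42.62 t − 114 = 0.
t = [42.62 + √(1816 + 2237)] / 9.810 = 10.83 s.
Horizontal: R = v_x · t = 60.86 × 10.83 = 659 m.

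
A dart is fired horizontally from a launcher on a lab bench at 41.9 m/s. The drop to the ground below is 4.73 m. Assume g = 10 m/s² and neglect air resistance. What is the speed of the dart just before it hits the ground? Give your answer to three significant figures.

Fall time: t = √(2 × 4.73 / 10) = 0.9726 s.
At impact: v_x = 41.9 m/s (unchanged), v_y = g t = 10 × 0.9726 = 9.726 m/s.
Speed = √(v_x² + v_y²) = √(1756 + 94.60) = 43.0 m/s.

43.0 m/s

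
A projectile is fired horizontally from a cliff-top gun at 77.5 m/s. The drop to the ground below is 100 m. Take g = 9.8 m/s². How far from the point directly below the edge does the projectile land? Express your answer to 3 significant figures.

Initial vertical velocity is zero, so the fall time comes from h = ½ g t²: t = √(2 × 100 / 9.8) = 4.518 s.
Horizontal motion is uniform at 77.5 m/s, so x = 77.5 × 4.518 = 350 m.

350 m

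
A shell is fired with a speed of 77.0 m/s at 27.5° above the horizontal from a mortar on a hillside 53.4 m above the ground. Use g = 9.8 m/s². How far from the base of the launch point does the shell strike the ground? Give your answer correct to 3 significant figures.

583 m

Components: v_x = 77.0 cos 27.5° = 68.30 m/s, v_y = 77.0 sin 27.5° = 35.55 m/s.
Vertical: 0 = 53.4 + 35.55 t − ½(9.8) t² ⇒ 4.900 t² − 35.55 t − 53.4 = 0.
t = [35.55 + √(1264 + 1047)] / 9.800 = 8.533 s.
Horizontal: R = v_x · t = 68.30 × 8.533 = 583 m.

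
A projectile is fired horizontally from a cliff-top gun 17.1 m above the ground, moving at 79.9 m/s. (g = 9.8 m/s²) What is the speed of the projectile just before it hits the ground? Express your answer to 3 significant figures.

Fall time: t = √(2 × 17.1 / 9.8) = 1.868 s.
At impact: v_x = 79.9 m/s (unchanged), v_y = g t = 9.8 × 1.868 = 18.31 m/s.
Speed = √(v_x² + v_y²) = √(6384 + 335.3) = 82.0 m/s.

82.0 m/s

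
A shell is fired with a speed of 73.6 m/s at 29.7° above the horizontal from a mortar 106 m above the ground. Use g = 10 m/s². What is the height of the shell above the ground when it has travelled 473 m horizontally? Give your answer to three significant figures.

102 m

v_x = 73.6 cos 29.7° = 63.93 m/s, v_y0 = 73.6 sin 29.7° = 36.47 m/s.
Time to reach x = 473 m: t = x / v_x = 473 / 63.93 = 7.399 s.
y = 106 + v_y0 t − ½ g t² = 106 + 36.47×7.399 − 5.000×7.399² = 102 m.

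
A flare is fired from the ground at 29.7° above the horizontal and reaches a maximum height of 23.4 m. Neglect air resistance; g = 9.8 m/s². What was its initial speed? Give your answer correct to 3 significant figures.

43.2 m/s

At maximum height v_y = 0, so (v₀ sin θ)² = 2 g H.
v₀ sin 29.7° = √(2 × 9.8 × 23.4) = 21.42 m/s.
v₀ = 21.42 / sin 29.7° = 21.42 / 0.4955 = 43.2 m/s.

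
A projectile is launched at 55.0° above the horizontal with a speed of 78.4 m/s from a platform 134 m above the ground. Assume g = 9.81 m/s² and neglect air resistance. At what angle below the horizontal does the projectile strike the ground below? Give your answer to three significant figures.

v_x = 78.4 cos 55.0° = 44.97 m/s.
At impact |v_y| = √(v_y0² + 2 g h) = √(64.22² + 2×9.81×134) = 82.18 m/s.
Angle below horizontal = arctan(|v_y| / v_x) = arctan(82.18 / 44.97) = 61.3°.

61.3°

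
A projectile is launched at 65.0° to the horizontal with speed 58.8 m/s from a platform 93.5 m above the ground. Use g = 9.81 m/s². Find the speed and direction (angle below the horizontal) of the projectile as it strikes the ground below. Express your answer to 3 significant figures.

v_x = 58.8 cos 65.0° = 24.85 m/s (constant).
|v_y| at impact = √((53.29)² + 2×9.81×93.5) = 68.37 m/s.
Speed = √(24.85² + 68.37²) = 72.7 m/s; angle = arctan(68.37/24.85) = 70.0° below horizontal.

72.7 m/s at 70.0° below the horizontal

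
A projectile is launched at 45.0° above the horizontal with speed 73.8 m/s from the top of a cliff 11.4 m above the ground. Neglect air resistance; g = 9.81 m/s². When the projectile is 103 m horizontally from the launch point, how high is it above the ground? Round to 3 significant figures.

95.3 m

v_x = 73.8 cos 45.0° = 52.18 m/s, v_y0 = 73.8 sin 45.0° = 52.18 m/s.
Time to reach x = 103 m: t = x / v_x = 103 / 52.18 = 1.974 s.
y = 11.4 + v_y0 t − ½ g t² = 11.4 + 52.18×1.974 − 4.905×1.974² = 95.3 m.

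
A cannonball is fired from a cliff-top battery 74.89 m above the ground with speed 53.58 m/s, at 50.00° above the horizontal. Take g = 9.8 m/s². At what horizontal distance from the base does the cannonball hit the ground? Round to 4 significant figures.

Components: v_x = 53.58 cos 50.00° = 34.441 m/s, v_y = 53.58 sin 50.00° = 41.045 m/s.
Vertical: 0 = 74.89 + 41.045 t − ½(9.8) t² ⇒ 4.900 t² − 41.045 t − 74.89 = 0.
t = [41.045 + √(1684.7 + 1467.8)] / 9.800 = 9.9176 s.
Horizontal: R = v_x · t = 34.441 × 9.9176 = 341.6 m.

341.6 m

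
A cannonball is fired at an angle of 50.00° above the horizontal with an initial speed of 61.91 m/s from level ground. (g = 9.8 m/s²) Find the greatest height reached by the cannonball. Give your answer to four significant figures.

114.8 m

Vertical component of launch velocity: v_y = 61.91 sin 50.00° = 47.426 m/s.
At the highest point the vertical velocity is zero, so v_y² = 2 g h_max.
h_max = (47.426)² / (2 × 9.8) = 2249.2 / 19.60 = 114.8 m.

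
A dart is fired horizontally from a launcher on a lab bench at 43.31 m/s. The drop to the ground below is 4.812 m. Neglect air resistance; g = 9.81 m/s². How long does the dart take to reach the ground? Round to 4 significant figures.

0.9905 s

The horizontal speed doesn't affect the fall. With v_y0 = 0, h = ½ g t².
t = √(2 × 4.812 / 9.81) = √0.98104 = 0.9905 s.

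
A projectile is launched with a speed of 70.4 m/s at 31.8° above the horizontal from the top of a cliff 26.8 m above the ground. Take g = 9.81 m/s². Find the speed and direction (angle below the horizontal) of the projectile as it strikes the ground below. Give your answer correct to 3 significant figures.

v_x = 70.4 cos 31.8° = 59.83 m/s (constant).
|v_y| at impact = √((37.10)² + 2×9.81×26.8) = 43.61 m/s.
Speed = √(59.83² + 43.61²) = 74.0 m/s; angle = arctan(43.61/59.83) = 36.1° below horizontal.

74.0 m/s at 36.1° below the horizontal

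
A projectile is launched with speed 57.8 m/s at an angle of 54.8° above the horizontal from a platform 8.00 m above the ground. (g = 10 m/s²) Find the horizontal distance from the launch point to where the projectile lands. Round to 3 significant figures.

Components: v_x = 57.8 cos 54.8° = 33.32 m/s, v_y = 57.8 sin 54.8° = 47.23 m/s.
Vertical: 0 = 8.00 + 47.23 t − ½(10) t² ⇒ 5.000 t² − 47.23 t − 8.00 = 0.
t = [47.23 + √(2231 + 160.0)] / 10.00 = 9.613 s.
Horizontal: R = v_x · t = 33.32 × 9.613 = 320 m.

320 m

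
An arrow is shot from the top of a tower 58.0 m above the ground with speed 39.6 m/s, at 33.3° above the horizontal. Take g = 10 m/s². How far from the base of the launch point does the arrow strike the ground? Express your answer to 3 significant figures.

206 m

Components: v_x = 39.6 cos 33.3° = 33.10 m/s, v_y = 39.6 sin 33.3° = 21.74 m/s.
Vertical: 0 = 58.0 + 21.74 t − ½(10) t² ⇒ 5.000 t² − 21.74 t − 58.0 = 0.
t = [21.74 + √(472.6 + 1160)] / 10.00 = 6.215 s.
Horizontal: R = v_x · t = 33.10 × 6.215 = 206 m.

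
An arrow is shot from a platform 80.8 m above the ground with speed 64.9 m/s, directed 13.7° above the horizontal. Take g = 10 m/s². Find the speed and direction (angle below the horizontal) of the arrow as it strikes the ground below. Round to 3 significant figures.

v_x = 64.9 cos 13.7° = 63.05 m/s (constant).
|v_y| at impact = √((15.37)² + 2×10×80.8) = 43.04 m/s.
Speed = √(63.05² + 43.04²) = 76.3 m/s; angle = arctan(43.04/63.05) = 34.3° below horizontal.

76.3 m/s at 34.3° below the horizontal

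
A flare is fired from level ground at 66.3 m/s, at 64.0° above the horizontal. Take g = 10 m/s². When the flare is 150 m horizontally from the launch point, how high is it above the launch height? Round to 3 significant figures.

174 m

v_x = 66.3 cos 64.0° = 29.06 m/s, v_y0 = 66.3 sin 64.0° = 59.59 m/s.
Time to reach x = 150 m: t = x / v_x = 150 / 29.06 = 5.162 s.
y = v_y0 t − ½ g t² = 59.59×5.162 − 5.000×5.162² = 174 m.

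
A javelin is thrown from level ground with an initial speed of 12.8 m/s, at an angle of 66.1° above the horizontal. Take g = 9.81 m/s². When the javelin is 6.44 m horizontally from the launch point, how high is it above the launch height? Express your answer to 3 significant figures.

6.97 m

v_x = 12.8 cos 66.1° = 5.186 m/s, v_y0 = 12.8 sin 66.1° = 11.70 m/s.
Time to reach x = 6.44 m: t = x / v_x = 6.44 / 5.186 = 1.242 s.
y = v_y0 t − ½ g t² = 11.70×1.242 − 4.905×1.242² = 6.97 m.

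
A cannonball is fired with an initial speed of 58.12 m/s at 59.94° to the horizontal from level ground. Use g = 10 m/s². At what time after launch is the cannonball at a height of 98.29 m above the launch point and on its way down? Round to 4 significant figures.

v_y0 = 58.12 sin 59.94° = 50.303 m/s.
Set y = v_y0 t − ½ g t² = 98.29: 5.000 t² − 50.303 t + 98.29 = 0.
t = [50.303 ± √(2530.4 − 1965.8)] / 10 = (50.303 ± 23.761) / 10, giving t = 2.654 s or t = 7.406 s.
On the way down corresponds to the larger root: t = 7.406 s.

7.406 s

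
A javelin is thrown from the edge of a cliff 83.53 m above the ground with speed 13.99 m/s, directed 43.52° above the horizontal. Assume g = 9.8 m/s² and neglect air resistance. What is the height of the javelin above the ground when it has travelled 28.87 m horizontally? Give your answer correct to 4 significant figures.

v_x = 13.99 cos 43.52° = 10.145 m/s, v_y0 = 13.99 sin 43.52° = 9.6336 m/s.
Time to reach x = 28.87 m: t = x / v_x = 28.87 / 10.145 = 2.8457 s.
y = 83.53 + v_y0 t − ½ g t² = 83.53 + 9.6336×2.8457 − 4.900×2.8457² = 71.26 m.

71.26 m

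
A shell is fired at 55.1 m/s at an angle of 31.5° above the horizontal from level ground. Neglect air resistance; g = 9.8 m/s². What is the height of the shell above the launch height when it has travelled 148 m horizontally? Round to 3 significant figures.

42.1 m

v_x = 55.1 cos 31.5° = 46.98 m/s, v_y0 = 55.1 sin 31.5° = 28.79 m/s.
Time to reach x = 148 m: t = x / v_x = 148 / 46.98 = 3.150 s.
y = v_y0 t − ½ g t² = 28.79×3.150 − 4.900×3.150² = 42.1 m.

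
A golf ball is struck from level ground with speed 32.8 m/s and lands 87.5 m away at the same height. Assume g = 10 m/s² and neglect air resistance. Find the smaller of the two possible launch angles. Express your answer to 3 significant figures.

27.2°

Level-ground range: R = v₀² sin(2θ)/g ⇒ sin 2θ = R g / v₀² = 87.5×10/32.8² = 0.8133.
2θ = arcsin(0.8133) = 54.42° or 180° − 54.42° = 125.58°.
So θ = 27.2° or θ = 62.8°.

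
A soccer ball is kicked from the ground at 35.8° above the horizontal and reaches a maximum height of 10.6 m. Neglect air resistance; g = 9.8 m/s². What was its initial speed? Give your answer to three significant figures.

24.6 m/s

At maximum height v_y = 0, so (v₀ sin θ)² = 2 g H.
v₀ sin 35.8° = √(2 × 9.8 × 10.6) = 14.41 m/s.
v₀ = 14.41 / sin 35.8° = 14.41 / 0.5850 = 24.6 m/s.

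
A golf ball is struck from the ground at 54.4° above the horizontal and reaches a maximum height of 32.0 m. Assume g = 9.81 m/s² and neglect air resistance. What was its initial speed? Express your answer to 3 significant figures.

30.8 m/s

At maximum height v_y = 0, so (v₀ sin θ)² = 2 g H.
v₀ sin 54.4° = √(2 × 9.81 × 32.0) = 25.06 m/s.
v₀ = 25.06 / sin 54.4° = 25.06 / 0.8131 = 30.8 m/s.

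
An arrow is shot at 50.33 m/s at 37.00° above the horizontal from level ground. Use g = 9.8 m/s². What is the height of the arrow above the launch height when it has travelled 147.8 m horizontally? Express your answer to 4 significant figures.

v_x = 50.33 cos 37.00° = 40.195 m/s, v_y0 = 50.33 sin 37.00° = 30.289 m/s.
Time to reach x = 147.8 m: t = x / v_x = 147.8 / 40.195 = 3.6771 s.
y = v_y0 t − ½ g t² = 30.289×3.6771 − 4.900×3.6771² = 45.12 m.

45.12 m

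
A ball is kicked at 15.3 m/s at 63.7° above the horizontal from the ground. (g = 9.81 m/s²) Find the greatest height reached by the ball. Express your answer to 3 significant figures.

Vertical component of launch velocity: v_y = 15.3 sin 63.7° = 13.72 m/s.
At the highest point the vertical velocity is zero, so v_y² = 2 g h_max.
h_max = (13.72)² / (2 × 9.81) = 188.2 / 19.62 = 9.59 m.

9.59 m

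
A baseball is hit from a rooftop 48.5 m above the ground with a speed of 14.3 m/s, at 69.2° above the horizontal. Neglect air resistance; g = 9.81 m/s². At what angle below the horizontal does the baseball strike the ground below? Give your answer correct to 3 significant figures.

81.4°

v_x = 14.3 cos 69.2° = 5.078 m/s.
At impact |v_y| = √(v_y0² + 2 g h) = √(13.37² + 2×9.81×48.5) = 33.62 m/s.
Angle below horizontal = arctan(|v_y| / v_x) = arctan(33.62 / 5.078) = 81.4°.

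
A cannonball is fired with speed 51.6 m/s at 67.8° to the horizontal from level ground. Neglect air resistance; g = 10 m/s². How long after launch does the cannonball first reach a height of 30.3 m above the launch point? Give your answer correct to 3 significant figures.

0.683 s

v_y0 = 51.6 sin 67.8° = 47.77 m/s.
Set y = v_y0 t − ½ g t² = 30.3: 5.000 t² − 47.77 t + 30.3 = 0.
t = [47.77 ± √(2282 − 606.0)] / 10 = (47.77 ± 40.94) / 10, giving t = 0.683 s or t = 8.87 s.
The cannonball is on the way up at the first time, so t = 0.683 s.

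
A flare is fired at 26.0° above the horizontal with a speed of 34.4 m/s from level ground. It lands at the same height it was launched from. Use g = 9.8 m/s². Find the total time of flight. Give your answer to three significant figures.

Vertical component: v_y = 34.4 sin 26.0° = 15.08 m/s.
For a projectile landing at launch height, time of flight is t = 2 v_y / g = 2 × 15.08 / 9.8 = 3.08 s.

3.08 s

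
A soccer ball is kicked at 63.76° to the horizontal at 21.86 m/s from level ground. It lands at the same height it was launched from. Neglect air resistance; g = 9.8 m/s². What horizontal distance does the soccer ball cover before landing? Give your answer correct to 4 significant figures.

38.67 m

For level ground, R = v₀² sin(2θ) / g.
sin(2 × 63.76°) = sin 127.52° = 0.7931.
R = (21.86)² × 0.7931 / 9.8 = 38.67 m.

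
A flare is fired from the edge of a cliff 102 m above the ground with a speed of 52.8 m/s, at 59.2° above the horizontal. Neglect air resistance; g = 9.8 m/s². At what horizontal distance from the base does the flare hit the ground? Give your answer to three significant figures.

301 m

Components: v_x = 52.8 cos 59.2° = 27.04 m/s, v_y = 52.8 sin 59.2° = 45.35 m/s.
Vertical: 0 = 102 + 45.35 t − ½(9.8) t² ⇒ 4.900 t² − 45.35 t − 102 = 0.
t = [45.35 + √(2057 + 1999)] / 9.800 = 11.13 s.
Horizontal: R = v_x · t = 27.04 × 11.13 = 301 m.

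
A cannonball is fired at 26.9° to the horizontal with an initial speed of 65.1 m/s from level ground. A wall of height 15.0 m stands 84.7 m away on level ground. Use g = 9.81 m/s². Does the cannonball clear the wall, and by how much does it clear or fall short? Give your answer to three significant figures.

v_x = 65.1 cos 26.9° = 58.06 m/s; v_y0 = 65.1 sin 26.9° = 29.45 m/s.
Time to reach the wall: t = 84.7 / 58.06 = 1.459 s.
Height at that point: y = 29.45×1.459 − 4.905×1.459² = 32.53 m.
That is 32.53 − 15.0 = 17.5 m above the top of the wall, so the cannonball clears it.

Yes — it clears the wall by 17.5 m.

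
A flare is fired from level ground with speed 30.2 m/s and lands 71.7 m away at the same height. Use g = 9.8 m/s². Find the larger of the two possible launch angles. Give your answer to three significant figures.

Level-ground range: R = v₀² sin(2θ)/g ⇒ sin 2θ = R g / v₀² = 71.7×9.8/30.2² = 0.7704.
2θ = arcsin(0.7704) = 50.39° or 180° − 50.39° = 129.61°.
So θ = 25.2° or θ = 64.8°.

64.8°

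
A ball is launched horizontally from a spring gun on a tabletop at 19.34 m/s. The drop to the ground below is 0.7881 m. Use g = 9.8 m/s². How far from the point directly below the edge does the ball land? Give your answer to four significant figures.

7.756 m

Initial vertical velocity is zero, so the fall time comes from h = ½ g t²: t = √(2 × 0.7881 / 9.8) = 0.40104 s.
Horizontal motion is uniform at 19.34 m/s, so x = 19.34 × 0.40104 = 7.756 m.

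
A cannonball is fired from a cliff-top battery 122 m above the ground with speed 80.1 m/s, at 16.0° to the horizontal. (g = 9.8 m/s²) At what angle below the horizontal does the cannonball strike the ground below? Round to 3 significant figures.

34.9°

v_x = 80.1 cos 16.0° = 77.00 m/s.
At impact |v_y| = √(v_y0² + 2 g h) = √(22.08² + 2×9.8×122) = 53.65 m/s.
Angle below horizontal = arctan(|v_y| / v_x) = arctan(53.65 / 77.00) = 34.9°.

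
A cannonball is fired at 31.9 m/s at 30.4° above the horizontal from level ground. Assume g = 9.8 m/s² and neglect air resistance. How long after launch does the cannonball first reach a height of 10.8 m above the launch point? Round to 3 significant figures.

v_y0 = 31.9 sin 30.4° = 16.14 m/s.
Set y = v_y0 t − ½ g t² = 10.8: 4.900 t² − 16.14 t + 10.8 = 0.
t = [16.14 ± √(260.5 − 211.7)] / 9.8 = (16.14 ± 6.986) / 9.8, giving t = 0.934 s or t = 2.36 s.
The cannonball is on the way up at the first time, so t = 0.934 s.

0.934 s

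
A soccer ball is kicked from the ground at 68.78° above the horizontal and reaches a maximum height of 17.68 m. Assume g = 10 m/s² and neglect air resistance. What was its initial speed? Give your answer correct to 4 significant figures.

At maximum height v_y = 0, so (v₀ sin θ)² = 2 g H.
v₀ sin 68.78° = √(2 × 10 × 17.68) = 18.804 m/s.
v₀ = 18.804 / sin 68.78° = 18.804 / 0.9322 = 20.17 m/s.

20.17 m/s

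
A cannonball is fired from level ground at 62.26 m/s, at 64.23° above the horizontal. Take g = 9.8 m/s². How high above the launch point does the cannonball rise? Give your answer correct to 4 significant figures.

160.4 m

Vertical component of launch velocity: v_y = 62.26 sin 64.23° = 56.068 m/s.
At the highest point the vertical velocity is zero, so v_y² = 2 g h_max.
h_max = (56.068)² / (2 × 9.8) = 3143.6 / 19.60 = 160.4 m.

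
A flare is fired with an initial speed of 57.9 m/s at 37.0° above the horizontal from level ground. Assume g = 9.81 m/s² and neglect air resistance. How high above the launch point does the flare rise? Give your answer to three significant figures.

Vertical component of launch velocity: v_y = 57.9 sin 37.0° = 34.85 m/s.
At the highest point the vertical velocity is zero, so v_y² = 2 g h_max.
h_max = (34.85)² / (2 × 9.81) = 1215 / 19.62 = 61.9 m.

61.9 m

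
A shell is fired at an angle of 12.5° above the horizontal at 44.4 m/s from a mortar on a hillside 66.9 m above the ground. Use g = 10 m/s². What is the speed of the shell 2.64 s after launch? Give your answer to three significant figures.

46.5 m/s

v_x = 44.4 cos 12.5° = 43.35 m/s (constant).
v_y(t) = 44.4 sin 12.5° − g t = 9.610 − 10 × 2.64 = -16.79 m/s.
Speed = √(v_x² + v_y²) = √(1879 + 281.9) = 46.5 m/s.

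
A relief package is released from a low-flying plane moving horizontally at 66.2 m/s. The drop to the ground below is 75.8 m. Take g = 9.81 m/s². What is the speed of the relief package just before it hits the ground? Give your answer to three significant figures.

Fall time: t = √(2 × 75.8 / 9.81) = 3.931 s.
At impact: v_x = 66.2 m/s (unchanged), v_y = g t = 9.81 × 3.931 = 38.56 m/s.
Speed = √(v_x² + v_y²) = √(4382 + 1487) = 76.6 m/s.

76.6 m/s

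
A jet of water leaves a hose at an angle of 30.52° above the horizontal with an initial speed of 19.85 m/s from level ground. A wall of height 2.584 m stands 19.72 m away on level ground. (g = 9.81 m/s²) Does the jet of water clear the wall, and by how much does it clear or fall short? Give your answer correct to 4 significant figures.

Yes — it clears the wall by 2.518 m.

v_x = 19.85 cos 30.52° = 17.100 m/s; v_y0 = 19.85 sin 30.52° = 10.081 m/s.
Time to reach the wall: t = 19.72 / 17.100 = 1.1532 s.
Height at that point: y = 10.081×1.1532 − 4.905×1.1532² = 5.1024 m.
That is 5.1024 − 2.584 = 2.518 m above the top of the wall, so the jet of water clears it.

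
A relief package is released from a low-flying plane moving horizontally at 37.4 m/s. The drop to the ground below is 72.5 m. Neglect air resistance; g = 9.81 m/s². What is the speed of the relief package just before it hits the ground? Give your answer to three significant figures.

Fall time: t = √(2 × 72.5 / 9.81) = 3.845 s.
At impact: v_x = 37.4 m/s (unchanged), v_y = g t = 9.81 × 3.845 = 37.72 m/s.
Speed = √(v_x² + v_y²) = √(1399 + 1423) = 53.1 m/s.

53.1 m/s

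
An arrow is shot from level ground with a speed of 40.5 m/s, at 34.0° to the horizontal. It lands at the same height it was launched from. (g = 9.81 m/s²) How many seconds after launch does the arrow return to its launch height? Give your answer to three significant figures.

4.62 s

Vertical component: v_y = 40.5 sin 34.0° = 22.65 m/s.
For a projectile landing at launch height, time of flight is t = 2 v_y / g = 2 × 22.65 / 9.81 = 4.62 s.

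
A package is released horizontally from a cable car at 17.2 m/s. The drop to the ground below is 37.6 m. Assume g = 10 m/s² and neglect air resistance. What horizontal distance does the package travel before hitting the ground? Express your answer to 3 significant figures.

47.2 m

Initial vertical velocity is zero, so the fall time comes from h = ½ g t²: t = √(2 × 37.6 / 10) = 2.742 s.
Horizontal motion is uniform at 17.2 m/s, so x = 17.2 × 2.742 = 47.2 m.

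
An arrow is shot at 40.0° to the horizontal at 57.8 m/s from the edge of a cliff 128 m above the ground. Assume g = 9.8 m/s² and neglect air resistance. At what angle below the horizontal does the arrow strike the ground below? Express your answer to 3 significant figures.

v_x = 57.8 cos 40.0° = 44.28 m/s.
At impact |v_y| = √(v_y0² + 2 g h) = √(37.15² + 2×9.8×128) = 62.36 m/s.
Angle below horizontal = arctan(|v_y| / v_x) = arctan(62.36 / 44.28) = 54.6°.

54.6°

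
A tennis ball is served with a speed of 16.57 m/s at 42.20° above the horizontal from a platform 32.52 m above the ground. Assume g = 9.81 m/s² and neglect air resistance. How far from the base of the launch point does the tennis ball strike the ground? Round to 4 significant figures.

Components: v_x = 16.57 cos 42.20° = 12.275 m/s, v_y = 16.57 sin 42.20° = 11.130 m/s.
Vertical: 0 = 32.52 + 11.130 t − ½(9.81) t² ⇒ 4.905 t² − 11.130 t − 32.52 = 0.
t = [11.130 + √(123.88 + 638.04)] / 9.810 = 3.9483 s.
Horizontal: R = v_x · t = 12.275 × 3.9483 = 48.47 m.

48.47 m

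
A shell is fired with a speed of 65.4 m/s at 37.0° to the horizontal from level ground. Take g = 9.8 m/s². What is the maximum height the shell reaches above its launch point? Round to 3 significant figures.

Vertical component of launch velocity: v_y = 65.4 sin 37.0° = 39.36 m/s.
At the highest point the vertical velocity is zero, so v_y² = 2 g h_max.
h_max = (39.36)² / (2 × 9.8) = 1549 / 19.60 = 79.0 m.

79.0 m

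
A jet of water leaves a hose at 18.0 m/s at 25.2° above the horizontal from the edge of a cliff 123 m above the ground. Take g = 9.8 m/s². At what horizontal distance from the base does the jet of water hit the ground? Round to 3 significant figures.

95.3 m

Components: v_x = 18.0 cos 25.2° = 16.29 m/s, v_y = 18.0 sin 25.2° = 7.664 m/s.
Vertical: 0 = 123 + 7.664 t − ½(9.8) t² ⇒ 4.900 t² − 7.664 t − 123 = 0.
t = [7.664 + √(58.74 + 2411)] / 9.800 = 5.853 s.
Horizontal: R = v_x · t = 16.29 × 5.853 = 95.3 m.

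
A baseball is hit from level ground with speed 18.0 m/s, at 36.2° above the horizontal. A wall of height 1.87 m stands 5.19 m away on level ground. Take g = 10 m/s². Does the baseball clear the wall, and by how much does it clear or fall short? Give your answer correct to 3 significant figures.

v_x = 18.0 cos 36.2° = 14.53 m/s; v_y0 = 18.0 sin 36.2° = 10.63 m/s.
Time to reach the wall: t = 5.19 / 14.53 = 0.3572 s.
Height at that point: y = 10.63×0.3572 − 5.000×0.3572² = 3.159 m.
That is 3.159 − 1.87 = 1.29 m above the top of the wall, so the baseball clears it.

Yes — it clears the wall by 1.29 m.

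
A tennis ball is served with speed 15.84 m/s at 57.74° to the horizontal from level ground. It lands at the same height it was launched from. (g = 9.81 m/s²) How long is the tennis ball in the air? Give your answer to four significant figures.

2.731 s

Vertical component: v_y = 15.84 sin 57.74° = 13.395 m/s.
For a projectile landing at launch height, time of flight is t = 2 v_y / g = 2 × 13.395 / 9.81 = 2.731 s.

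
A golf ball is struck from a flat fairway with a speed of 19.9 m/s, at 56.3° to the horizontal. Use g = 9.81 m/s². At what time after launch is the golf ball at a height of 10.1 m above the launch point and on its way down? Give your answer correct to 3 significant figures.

v_y0 = 19.9 sin 56.3° = 16.56 m/s.
Set y = v_y0 t − ½ g t² = 10.1: 4.905 t² − 16.56 t + 10.1 = 0.
t = [16.56 ± √(274.2 − 198.2)] / 9.81 = (16.56 ± 8.718) / 9.81, giving t = 0.799 s or t = 2.58 s.
On the way down corresponds to the larger root: t = 2.58 s.

2.58 s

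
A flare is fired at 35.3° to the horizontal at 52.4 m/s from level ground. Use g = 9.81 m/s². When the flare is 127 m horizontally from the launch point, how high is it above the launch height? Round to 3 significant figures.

46.7 m

v_x = 52.4 cos 35.3° = 42.77 m/s, v_y0 = 52.4 sin 35.3° = 30.28 m/s.
Time to reach x = 127 m: t = x / v_x = 127 / 42.77 = 2.969 s.
y = v_y0 t − ½ g t² = 30.28×2.969 − 4.905×2.969² = 46.7 m.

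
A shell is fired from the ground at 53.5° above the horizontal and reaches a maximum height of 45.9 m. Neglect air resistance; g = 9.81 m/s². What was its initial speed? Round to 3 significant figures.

37.3 m/s

At maximum height v_y = 0, so (v₀ sin θ)² = 2 g H.
v₀ sin 53.5° = √(2 × 9.81 × 45.9) = 30.01 m/s.
v₀ = 30.01 / sin 53.5° = 30.01 / 0.8039 = 37.3 m/s.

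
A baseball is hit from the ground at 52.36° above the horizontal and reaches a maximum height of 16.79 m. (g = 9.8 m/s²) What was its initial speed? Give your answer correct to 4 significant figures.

At maximum height v_y = 0, so (v₀ sin θ)² = 2 g H.
v₀ sin 52.36° = √(2 × 9.8 × 16.79) = 18.141 m/s.
v₀ = 18.141 / sin 52.36° = 18.141 / 0.7919 = 22.91 m/s.

22.91 m/s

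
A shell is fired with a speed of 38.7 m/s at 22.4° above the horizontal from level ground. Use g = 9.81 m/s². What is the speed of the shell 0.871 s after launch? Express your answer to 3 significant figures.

v_x = 38.7 cos 22.4° = 35.78 m/s (constant).
v_y(t) = 38.7 sin 22.4° − g t = 14.75 − 9.81 × 0.871 = 6.205 m/s.
Speed = √(v_x² + v_y²) = √(1280 + 38.50) = 36.3 m/s.

36.3 m/s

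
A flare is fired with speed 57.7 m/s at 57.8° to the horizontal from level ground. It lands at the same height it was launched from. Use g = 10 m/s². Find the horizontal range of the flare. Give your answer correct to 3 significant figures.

300 m

For level ground, R = v₀² sin(2θ) / g.
sin(2 × 57.8°) = sin 115.6° = 0.9018.
R = (57.7)² × 0.9018 / 10 = 300 m.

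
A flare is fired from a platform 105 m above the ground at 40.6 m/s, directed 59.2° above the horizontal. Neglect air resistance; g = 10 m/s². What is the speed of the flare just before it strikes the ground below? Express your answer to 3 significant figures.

61.2 m/s

v_x = 40.6 cos 59.2° = 20.79 m/s is unchanged throughout.
For the vertical component, v_y² = v_y0² + 2 g h = (34.87)² + 2×10×105 = 3316, so |v_y| = 57.58 m/s.
Impact speed = √(v_x² + v_y²) = √(432.2 + 3316) = 61.2 m/s.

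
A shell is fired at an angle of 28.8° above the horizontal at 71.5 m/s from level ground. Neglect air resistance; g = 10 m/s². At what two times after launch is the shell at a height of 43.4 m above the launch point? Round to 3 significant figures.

1.66 s and 5.23 s

v_y0 = 71.5 sin 28.8° = 34.45 m/s.
Set y = v_y0 t − ½ g t² = 43.4: 5.000 t² − 34.45 t + 43.4 = 0.
t = [34.45 ± √(1187 − 868.0)] / 10 = (34.45 ± 17.86) / 10, giving t = 1.66 s or t = 5.23 s.
So the shell is at 43.4 m at t = 1.66 s (rising) and t = 5.23 s (falling).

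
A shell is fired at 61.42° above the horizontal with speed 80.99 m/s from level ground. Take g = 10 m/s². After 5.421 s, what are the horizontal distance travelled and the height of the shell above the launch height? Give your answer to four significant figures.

x = 210.0 m, y = 238.6 m

v_x = 80.99 cos 61.42° = 38.744 m/s; v_y0 = 80.99 sin 61.42° = 71.121 m/s.
x = v_x t = 38.744 × 5.421 = 210.0 m.
y = v_y0 t − ½ g t² = 71.121×5.421 − 5.000×5.421² = 238.6 m.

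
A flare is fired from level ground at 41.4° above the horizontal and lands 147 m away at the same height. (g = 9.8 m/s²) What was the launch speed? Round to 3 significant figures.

38.1 m/s

On level ground, R = v₀² sin(2θ) / g, so v₀ = √(R g / sin 2θ).
sin(2 × 41.4°) = 0.9921.
v₀ = √(147 × 9.8 / 0.9921) = √1452 = 38.1 m/s.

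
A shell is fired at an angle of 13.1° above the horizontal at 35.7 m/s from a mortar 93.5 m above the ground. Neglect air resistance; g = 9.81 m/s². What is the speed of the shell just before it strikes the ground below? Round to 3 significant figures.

v_x = 35.7 cos 13.1° = 34.77 m/s is unchanged throughout.
For the vertical component, v_y² = v_y0² + 2 g h = (8.091)² + 2×9.81×93.5 = 1900, so |v_y| = 43.59 m/s.
Impact speed = √(v_x² + v_y²) = √(1209 + 1900) = 55.8 m/s.

55.8 m/s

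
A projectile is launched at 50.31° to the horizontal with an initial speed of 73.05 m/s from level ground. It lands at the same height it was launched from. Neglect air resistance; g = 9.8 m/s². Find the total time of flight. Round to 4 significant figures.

Vertical component: v_y = 73.05 sin 50.31° = 56.213 m/s.
For a projectile landing at launch height, time of flight is t = 2 v_y / g = 2 × 56.213 / 9.8 = 11.47 s.

11.47 s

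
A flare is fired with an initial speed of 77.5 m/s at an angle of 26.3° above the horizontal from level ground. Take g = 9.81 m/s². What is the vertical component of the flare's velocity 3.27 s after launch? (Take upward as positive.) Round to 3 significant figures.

2.26 m/s

Initial vertical component: v_y0 = 77.5 sin 26.3° = 34.34 m/s.
v_y(t) = v_y0 − g t = 34.34 − 9.81 × 3.27 = 2.26 m/s.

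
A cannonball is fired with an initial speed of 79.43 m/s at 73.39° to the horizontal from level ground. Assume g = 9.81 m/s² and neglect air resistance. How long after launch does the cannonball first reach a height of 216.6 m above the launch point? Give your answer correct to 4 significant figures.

3.754 s

v_y0 = 79.43 sin 73.39° = 76.116 m/s.
Set y = v_y0 t − ½ g t² = 216.6: 4.905 t² − 76.116 t + 216.6 = 0.
t = [76.116 ± √(5793.6 − 4249.7)] / 9.81 = (76.116 ± 39.292) / 9.81, giving t = 3.754 s or t = 11.76 s.
The cannonball is on the way up at the first time, so t = 3.754 s.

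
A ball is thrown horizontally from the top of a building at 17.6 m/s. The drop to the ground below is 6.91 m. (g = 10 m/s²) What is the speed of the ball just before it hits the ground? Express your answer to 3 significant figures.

21.2 m/s

Fall time: t = √(2 × 6.91 / 10) = 1.176 s.
At impact: v_x = 17.6 m/s (unchanged), v_y = g t = 10 × 1.176 = 11.76 m/s.
Speed = √(v_x² + v_y²) = √(309.8 + 138.3) = 21.2 m/s.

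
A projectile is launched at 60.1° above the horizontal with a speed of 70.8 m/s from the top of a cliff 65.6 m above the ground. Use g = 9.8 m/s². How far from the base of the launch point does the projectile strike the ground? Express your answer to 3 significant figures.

Components: v_x = 70.8 cos 60.1° = 35.29 m/s, v_y = 70.8 sin 60.1° = 61.38 m/s.
Vertical: 0 = 65.6 + 61.38 t − ½(9.8) t² ⇒ 4.900 t² − 61.38 t − 65.6 = 0.
t = [61.38 + √(3768 + 1286)] / 9.800 = 13.52 s.
Horizontal: R = v_x · t = 35.29 × 13.52 = 477 m.

477 m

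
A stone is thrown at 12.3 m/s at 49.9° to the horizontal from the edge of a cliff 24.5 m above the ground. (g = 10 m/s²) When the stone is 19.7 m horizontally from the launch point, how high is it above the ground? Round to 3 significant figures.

17.0 m

v_x = 12.3 cos 49.9° = 7.923 m/s, v_y0 = 12.3 sin 49.9° = 9.409 m/s.
Time to reach x = 19.7 m: t = x / v_x = 19.7 / 7.923 = 2.486 s.
y = 24.5 + v_y0 t − ½ g t² = 24.5 + 9.409×2.486 − 5.000×2.486² = 17.0 m.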